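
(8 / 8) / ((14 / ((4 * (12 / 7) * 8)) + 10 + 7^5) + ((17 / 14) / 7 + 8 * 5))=9408 / 158594689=0.00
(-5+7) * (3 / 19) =6 / 19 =0.32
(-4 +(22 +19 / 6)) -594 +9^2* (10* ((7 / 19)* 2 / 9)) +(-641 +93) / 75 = -488133 / 950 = -513.82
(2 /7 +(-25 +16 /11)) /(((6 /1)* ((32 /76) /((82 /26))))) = -465063 /16016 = -29.04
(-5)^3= -125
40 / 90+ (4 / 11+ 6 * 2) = 1268 / 99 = 12.81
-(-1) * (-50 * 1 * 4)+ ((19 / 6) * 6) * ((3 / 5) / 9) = -2981 / 15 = -198.73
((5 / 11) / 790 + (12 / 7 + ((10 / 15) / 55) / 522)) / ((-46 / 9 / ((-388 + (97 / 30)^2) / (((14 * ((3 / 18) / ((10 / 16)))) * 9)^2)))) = 27754044272041 / 247352306826240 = 0.11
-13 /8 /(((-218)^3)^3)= 13 /8896074872595699257344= 0.00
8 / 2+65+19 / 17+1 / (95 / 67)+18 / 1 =143449 / 1615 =88.82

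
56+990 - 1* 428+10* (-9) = 528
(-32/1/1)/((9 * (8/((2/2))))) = -4/9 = -0.44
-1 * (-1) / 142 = 1 / 142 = 0.01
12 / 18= 2 / 3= 0.67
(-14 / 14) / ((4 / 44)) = -11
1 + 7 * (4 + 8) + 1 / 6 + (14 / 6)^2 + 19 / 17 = 28069 / 306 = 91.73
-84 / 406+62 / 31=52 / 29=1.79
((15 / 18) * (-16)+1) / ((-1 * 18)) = 37 / 54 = 0.69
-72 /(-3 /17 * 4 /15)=1530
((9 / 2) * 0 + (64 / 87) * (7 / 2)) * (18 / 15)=448 / 145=3.09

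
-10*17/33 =-170/33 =-5.15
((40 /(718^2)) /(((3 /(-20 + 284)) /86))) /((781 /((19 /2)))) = 65360 /9150551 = 0.01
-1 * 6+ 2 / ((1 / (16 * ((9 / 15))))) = 66 / 5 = 13.20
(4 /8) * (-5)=-2.50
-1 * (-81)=81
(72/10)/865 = 36/4325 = 0.01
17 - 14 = 3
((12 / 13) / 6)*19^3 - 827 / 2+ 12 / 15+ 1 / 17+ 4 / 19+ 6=27243117 / 41990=648.80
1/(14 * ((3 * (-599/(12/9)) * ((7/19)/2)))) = -76/264159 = -0.00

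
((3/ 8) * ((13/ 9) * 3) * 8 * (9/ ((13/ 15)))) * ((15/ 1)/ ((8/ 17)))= 34425/ 8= 4303.12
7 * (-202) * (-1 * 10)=14140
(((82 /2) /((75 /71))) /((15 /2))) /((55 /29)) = 168838 /61875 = 2.73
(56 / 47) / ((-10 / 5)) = -28 / 47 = -0.60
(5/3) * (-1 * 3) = -5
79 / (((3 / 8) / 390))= 82160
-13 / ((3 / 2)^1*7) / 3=-26 / 63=-0.41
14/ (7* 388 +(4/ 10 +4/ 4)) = 10/ 1941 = 0.01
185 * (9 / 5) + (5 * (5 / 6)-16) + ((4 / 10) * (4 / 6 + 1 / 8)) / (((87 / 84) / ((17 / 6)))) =322.03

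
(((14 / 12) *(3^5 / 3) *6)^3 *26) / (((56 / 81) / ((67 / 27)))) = 68044111317 / 4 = 17011027829.25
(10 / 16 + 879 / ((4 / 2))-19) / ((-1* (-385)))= 3369 / 3080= 1.09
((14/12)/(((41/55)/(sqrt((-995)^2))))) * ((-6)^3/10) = -1379070/41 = -33635.85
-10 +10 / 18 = -85 / 9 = -9.44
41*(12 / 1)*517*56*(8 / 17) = 113955072 / 17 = 6703239.53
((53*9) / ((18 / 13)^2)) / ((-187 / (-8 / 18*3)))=8957 / 5049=1.77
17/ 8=2.12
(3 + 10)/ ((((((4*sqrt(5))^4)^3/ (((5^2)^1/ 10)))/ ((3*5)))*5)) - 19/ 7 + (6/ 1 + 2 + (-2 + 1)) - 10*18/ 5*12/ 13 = -276194918396451/ 9542041600000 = -28.95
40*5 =200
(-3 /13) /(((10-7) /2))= -2 /13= -0.15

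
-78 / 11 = -7.09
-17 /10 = -1.70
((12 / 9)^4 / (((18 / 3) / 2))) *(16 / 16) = 256 / 243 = 1.05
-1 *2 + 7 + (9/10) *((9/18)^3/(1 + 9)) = 5.01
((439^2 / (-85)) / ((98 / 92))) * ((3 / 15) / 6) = -4432583 / 62475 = -70.95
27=27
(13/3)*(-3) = -13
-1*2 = -2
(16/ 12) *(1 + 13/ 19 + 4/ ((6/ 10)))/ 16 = 119/ 171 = 0.70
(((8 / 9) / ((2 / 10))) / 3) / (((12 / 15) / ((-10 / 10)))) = -50 / 27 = -1.85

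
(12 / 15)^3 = 64 / 125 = 0.51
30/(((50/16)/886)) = 42528/5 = 8505.60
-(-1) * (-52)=-52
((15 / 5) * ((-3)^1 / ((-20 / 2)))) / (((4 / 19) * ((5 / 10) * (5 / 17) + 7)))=323 / 540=0.60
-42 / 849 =-0.05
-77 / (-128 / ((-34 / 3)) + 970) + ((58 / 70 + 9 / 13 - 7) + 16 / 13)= -32841901 / 7590310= -4.33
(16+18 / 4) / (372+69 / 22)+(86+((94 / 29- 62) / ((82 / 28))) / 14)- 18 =653744683 / 9812817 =66.62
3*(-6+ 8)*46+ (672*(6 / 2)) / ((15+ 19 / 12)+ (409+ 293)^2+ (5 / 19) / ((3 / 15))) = 31012756116 / 112363393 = 276.00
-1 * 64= -64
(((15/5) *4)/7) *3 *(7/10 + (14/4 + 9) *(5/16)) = 6633/280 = 23.69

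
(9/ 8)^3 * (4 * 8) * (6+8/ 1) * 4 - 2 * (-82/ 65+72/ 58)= 9619307/ 3770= 2551.54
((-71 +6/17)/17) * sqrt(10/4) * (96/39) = -19216 * sqrt(10)/3757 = -16.17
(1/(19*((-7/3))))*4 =-12/133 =-0.09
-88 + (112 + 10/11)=274/11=24.91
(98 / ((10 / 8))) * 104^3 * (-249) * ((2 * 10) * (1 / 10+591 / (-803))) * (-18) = -20186163690061824 / 4015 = -5027687095905.81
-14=-14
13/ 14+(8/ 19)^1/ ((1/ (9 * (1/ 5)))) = 2243/ 1330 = 1.69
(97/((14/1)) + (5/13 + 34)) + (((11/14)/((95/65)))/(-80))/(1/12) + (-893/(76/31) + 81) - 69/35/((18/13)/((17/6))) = -30630469/124488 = -246.05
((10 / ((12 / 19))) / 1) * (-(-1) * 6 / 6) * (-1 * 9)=-285 / 2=-142.50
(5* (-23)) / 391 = -5 / 17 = -0.29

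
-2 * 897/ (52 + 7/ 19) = -34086/ 995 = -34.26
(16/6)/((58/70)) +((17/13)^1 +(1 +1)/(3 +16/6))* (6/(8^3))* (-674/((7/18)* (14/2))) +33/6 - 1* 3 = 54273389/60295872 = 0.90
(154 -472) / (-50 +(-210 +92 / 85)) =4505 / 3668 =1.23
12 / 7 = 1.71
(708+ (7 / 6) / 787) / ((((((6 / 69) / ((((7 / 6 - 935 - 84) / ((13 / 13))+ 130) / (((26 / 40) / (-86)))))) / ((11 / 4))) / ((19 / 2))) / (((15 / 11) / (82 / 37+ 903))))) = 309552611219113675 / 8224005192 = 37640128.38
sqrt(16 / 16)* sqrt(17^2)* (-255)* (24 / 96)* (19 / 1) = -82365 / 4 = -20591.25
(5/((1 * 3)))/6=5/18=0.28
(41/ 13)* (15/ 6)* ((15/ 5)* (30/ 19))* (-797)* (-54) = 397025550/ 247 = 1607390.89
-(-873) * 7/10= 6111/10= 611.10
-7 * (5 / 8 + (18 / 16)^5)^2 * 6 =-132822098661 / 536870912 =-247.40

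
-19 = -19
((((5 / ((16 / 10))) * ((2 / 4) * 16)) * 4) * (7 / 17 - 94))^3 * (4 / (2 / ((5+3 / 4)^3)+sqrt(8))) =3135985319670848000000 / 727290260833 - 596180209131800119000000 * sqrt(2) / 727290260833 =-1154958614585.14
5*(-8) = -40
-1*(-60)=60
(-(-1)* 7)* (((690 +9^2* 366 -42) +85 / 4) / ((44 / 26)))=125394.90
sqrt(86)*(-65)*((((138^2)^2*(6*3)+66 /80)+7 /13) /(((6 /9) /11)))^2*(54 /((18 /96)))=-112941819004139283512994803361*sqrt(86) /520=-2014191041599450431997190000.00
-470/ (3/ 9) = -1410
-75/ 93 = -25/ 31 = -0.81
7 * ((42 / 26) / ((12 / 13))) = 49 / 4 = 12.25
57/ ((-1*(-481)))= 57/ 481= 0.12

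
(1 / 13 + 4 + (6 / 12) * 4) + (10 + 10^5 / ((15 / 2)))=520627 / 39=13349.41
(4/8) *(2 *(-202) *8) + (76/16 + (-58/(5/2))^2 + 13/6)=-321253/300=-1070.84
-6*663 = -3978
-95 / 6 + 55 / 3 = 5 / 2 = 2.50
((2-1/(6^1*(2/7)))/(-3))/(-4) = 17/144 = 0.12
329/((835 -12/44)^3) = 437899/774126376568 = 0.00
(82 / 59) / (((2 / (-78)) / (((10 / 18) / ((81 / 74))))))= -394420 / 14337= -27.51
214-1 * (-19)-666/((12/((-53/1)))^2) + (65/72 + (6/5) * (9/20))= -2870366/225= -12757.18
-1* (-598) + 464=1062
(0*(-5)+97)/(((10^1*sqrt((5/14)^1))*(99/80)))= 776*sqrt(70)/495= 13.12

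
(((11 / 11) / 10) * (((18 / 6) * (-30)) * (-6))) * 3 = 162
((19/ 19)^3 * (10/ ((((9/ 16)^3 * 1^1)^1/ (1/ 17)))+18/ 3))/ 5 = 115318/ 61965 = 1.86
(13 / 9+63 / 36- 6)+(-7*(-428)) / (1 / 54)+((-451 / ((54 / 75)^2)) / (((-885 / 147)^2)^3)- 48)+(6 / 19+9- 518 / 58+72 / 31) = 235969990674192666636136 / 1458983532621890025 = 161735.88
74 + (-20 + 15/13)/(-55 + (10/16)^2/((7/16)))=292858/3939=74.35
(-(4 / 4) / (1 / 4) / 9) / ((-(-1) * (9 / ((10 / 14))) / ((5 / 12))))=-25 / 1701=-0.01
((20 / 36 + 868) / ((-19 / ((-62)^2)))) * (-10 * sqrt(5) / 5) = 60097096 * sqrt(5) / 171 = 785854.92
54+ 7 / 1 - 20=41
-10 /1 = -10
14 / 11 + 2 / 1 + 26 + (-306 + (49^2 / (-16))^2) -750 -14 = 60482123 / 2816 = 21478.03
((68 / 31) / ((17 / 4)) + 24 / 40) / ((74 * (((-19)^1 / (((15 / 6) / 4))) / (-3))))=519 / 348688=0.00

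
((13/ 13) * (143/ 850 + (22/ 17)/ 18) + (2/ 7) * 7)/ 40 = 17137/ 306000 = 0.06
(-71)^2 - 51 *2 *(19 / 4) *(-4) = 6979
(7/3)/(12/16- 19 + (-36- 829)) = -28/10599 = -0.00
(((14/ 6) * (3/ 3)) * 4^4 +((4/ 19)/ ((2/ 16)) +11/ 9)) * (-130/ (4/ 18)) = -6671665/ 19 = -351140.26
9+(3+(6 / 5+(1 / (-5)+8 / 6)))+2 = 16.33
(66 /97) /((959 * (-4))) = -33 /186046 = -0.00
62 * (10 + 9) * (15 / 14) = 8835 / 7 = 1262.14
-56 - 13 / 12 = -685 / 12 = -57.08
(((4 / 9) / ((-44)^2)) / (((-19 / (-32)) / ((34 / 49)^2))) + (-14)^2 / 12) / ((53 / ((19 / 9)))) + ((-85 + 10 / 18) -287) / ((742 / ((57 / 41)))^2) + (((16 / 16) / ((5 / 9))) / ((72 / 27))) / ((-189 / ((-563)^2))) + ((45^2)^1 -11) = 3922964312846801347 / 4444695293429160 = 882.62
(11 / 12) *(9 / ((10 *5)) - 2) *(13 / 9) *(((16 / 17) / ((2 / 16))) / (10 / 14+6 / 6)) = -364364 / 34425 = -10.58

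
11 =11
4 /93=0.04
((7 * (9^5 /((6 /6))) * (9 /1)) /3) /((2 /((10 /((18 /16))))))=5511240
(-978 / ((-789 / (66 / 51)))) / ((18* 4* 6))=0.00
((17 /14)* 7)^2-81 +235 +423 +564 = 4853 /4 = 1213.25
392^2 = 153664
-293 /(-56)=293 /56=5.23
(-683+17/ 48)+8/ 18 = -98237/ 144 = -682.20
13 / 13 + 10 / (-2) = -4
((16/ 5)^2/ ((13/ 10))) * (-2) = -1024/ 65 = -15.75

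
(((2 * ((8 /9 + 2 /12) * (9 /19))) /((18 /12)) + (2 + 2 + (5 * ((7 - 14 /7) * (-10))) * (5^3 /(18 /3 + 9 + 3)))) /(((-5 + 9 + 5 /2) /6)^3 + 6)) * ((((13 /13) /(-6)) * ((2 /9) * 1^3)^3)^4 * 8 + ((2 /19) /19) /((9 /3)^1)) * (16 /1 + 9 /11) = -80396774046244237184 /10870967893025132343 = -7.40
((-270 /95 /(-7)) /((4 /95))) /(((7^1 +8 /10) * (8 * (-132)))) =-75 /64064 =-0.00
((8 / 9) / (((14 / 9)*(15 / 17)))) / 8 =17 / 210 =0.08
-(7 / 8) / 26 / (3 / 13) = -0.15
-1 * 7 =-7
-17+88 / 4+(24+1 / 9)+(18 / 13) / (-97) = 330220 / 11349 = 29.10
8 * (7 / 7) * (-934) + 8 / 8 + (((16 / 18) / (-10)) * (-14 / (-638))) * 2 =-107246261 / 14355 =-7471.00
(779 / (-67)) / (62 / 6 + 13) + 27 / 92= -44187 / 215740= -0.20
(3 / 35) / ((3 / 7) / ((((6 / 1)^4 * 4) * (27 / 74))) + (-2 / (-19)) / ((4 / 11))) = 0.30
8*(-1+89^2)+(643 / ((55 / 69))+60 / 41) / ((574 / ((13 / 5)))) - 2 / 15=1230237730793 / 19415550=63363.53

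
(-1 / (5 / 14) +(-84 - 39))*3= -1887 / 5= -377.40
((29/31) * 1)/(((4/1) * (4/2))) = 29/248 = 0.12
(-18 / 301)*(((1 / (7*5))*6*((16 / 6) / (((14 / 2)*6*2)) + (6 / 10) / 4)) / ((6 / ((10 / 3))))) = -229 / 221235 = -0.00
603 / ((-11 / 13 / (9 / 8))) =-70551 / 88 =-801.72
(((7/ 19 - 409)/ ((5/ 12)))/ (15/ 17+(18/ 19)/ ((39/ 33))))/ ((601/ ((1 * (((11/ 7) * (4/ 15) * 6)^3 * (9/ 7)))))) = -19.80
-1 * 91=-91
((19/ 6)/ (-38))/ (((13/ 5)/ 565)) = -2825/ 156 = -18.11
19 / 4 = 4.75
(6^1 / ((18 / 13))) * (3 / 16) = 13 / 16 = 0.81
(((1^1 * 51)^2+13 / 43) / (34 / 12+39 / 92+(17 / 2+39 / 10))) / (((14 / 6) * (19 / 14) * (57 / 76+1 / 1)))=3704670720 / 123570433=29.98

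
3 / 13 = 0.23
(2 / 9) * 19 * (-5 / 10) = -19 / 9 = -2.11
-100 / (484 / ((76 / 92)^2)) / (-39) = 9025 / 2496351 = 0.00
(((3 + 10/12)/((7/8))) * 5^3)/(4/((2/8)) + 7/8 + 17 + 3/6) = 3680/231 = 15.93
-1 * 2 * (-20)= 40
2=2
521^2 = 271441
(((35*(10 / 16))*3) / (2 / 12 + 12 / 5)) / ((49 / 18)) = 10125 / 1078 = 9.39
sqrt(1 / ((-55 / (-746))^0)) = 1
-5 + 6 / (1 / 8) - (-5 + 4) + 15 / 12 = 45.25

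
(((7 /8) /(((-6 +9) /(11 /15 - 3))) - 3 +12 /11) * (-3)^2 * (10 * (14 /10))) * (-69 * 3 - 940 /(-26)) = 55327.75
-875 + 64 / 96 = -2623 / 3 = -874.33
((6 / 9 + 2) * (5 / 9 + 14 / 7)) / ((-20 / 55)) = -506 / 27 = -18.74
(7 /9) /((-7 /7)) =-7 /9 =-0.78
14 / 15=0.93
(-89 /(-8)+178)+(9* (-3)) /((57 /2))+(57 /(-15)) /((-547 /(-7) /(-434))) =87002949 /415720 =209.28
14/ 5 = 2.80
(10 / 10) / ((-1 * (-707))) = 1 / 707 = 0.00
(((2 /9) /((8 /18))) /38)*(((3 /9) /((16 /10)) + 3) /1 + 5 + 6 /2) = 269 /1824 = 0.15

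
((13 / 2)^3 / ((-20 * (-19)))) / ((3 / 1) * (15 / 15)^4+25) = 2197 / 85120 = 0.03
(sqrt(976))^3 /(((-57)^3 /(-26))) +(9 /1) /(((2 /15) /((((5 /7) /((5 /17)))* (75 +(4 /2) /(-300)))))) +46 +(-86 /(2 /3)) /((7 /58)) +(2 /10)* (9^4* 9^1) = 101504* sqrt(61) /185193 +3231269 /140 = 23084.77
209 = 209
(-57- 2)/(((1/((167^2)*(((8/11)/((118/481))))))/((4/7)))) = -2787451.22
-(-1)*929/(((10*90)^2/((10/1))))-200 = -16199071/81000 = -199.99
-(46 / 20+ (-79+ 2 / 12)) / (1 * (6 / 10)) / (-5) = -1148 / 45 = -25.51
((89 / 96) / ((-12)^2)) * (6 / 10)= 89 / 23040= 0.00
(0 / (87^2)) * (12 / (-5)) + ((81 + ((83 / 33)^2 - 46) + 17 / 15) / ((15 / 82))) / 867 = 18957662 / 70812225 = 0.27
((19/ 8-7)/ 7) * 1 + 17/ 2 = 439/ 56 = 7.84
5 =5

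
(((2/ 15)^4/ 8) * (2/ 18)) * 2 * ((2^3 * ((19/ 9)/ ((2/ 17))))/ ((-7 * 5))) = -5168/ 143521875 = -0.00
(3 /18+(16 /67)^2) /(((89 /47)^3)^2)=0.00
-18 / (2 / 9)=-81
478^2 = 228484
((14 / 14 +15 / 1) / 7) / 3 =16 / 21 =0.76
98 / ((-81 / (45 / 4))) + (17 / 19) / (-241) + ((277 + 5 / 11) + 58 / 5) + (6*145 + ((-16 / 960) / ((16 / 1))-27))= 32448751417 / 29012544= 1118.44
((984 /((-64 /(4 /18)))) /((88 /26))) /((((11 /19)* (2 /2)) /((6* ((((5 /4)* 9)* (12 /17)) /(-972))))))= 0.09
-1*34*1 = -34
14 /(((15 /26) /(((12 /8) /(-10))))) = -91 /25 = -3.64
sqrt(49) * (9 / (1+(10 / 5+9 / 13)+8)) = 819 / 152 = 5.39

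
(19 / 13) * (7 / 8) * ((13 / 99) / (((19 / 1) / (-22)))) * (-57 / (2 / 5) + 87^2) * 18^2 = -935739 / 2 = -467869.50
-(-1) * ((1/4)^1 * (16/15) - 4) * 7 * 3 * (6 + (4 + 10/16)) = -833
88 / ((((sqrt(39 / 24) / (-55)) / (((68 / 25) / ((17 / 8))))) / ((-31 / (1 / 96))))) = 184369152 * sqrt(26) / 65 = 14463106.21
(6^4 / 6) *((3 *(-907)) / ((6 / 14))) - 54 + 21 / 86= -117943647 / 86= -1371437.76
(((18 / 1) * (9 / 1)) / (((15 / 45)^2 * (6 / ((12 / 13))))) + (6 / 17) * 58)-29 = 47687 / 221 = 215.78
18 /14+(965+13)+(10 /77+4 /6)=226399 /231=980.08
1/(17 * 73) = 1/1241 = 0.00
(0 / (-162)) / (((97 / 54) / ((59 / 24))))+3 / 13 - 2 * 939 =-24411 / 13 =-1877.77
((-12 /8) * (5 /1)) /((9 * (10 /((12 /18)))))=-1 /18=-0.06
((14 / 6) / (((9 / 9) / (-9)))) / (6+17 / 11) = -231 / 83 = -2.78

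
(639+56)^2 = 483025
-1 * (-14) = 14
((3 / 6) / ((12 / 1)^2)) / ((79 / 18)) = 1 / 1264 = 0.00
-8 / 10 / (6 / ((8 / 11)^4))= -8192 / 219615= -0.04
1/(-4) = -1/4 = -0.25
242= 242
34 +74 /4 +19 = 143 /2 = 71.50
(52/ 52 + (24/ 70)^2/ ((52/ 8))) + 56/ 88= 289818/ 175175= 1.65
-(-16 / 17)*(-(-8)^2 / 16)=-64 / 17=-3.76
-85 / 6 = -14.17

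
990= 990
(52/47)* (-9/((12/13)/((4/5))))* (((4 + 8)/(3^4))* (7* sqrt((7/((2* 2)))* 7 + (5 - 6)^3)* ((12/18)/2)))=-9464* sqrt(5)/2115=-10.01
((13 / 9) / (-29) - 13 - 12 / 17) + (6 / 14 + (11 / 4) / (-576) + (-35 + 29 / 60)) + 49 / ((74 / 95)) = 22147930111 / 1470954240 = 15.06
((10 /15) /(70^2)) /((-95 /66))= -11 /116375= -0.00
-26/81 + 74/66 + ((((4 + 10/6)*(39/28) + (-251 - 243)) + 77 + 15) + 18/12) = -9774799/24948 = -391.81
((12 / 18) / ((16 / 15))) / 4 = 5 / 32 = 0.16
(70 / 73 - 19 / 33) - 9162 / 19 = -481.83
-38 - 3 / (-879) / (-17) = -189279 / 4981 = -38.00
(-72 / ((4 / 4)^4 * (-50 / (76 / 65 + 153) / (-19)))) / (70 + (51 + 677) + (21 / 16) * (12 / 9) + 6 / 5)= -27417456 / 5206175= -5.27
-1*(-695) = 695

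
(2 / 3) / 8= 1 / 12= 0.08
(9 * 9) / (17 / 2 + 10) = 162 / 37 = 4.38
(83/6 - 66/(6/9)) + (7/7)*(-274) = -2155/6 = -359.17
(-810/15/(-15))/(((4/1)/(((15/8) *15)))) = 405/16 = 25.31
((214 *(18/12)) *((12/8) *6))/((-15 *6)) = -321/10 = -32.10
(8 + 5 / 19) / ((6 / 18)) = 471 / 19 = 24.79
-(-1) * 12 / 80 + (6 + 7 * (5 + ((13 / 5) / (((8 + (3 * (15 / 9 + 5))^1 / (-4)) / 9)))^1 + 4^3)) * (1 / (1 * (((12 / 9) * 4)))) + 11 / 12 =12359 / 120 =102.99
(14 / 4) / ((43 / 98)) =343 / 43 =7.98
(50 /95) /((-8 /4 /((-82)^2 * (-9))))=15925.26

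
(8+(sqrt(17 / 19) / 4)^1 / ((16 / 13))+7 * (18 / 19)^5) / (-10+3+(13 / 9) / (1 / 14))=117 * sqrt(323) / 144704+297321912 / 294655781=1.02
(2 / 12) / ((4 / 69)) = 23 / 8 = 2.88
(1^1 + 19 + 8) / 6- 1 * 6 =-4 / 3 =-1.33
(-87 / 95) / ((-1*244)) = 87 / 23180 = 0.00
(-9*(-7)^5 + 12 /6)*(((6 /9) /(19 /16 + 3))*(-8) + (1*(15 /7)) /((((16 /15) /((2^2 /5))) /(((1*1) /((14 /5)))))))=-8338785655 /78792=-105832.90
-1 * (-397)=397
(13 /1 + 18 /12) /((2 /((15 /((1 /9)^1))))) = 3915 /4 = 978.75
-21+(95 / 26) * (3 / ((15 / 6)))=-216 / 13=-16.62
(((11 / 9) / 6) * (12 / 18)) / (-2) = -11 / 162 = -0.07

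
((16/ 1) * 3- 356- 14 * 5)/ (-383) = 378/ 383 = 0.99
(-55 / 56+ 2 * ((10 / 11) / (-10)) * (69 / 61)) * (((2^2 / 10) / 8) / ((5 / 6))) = -133899 / 1878800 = -0.07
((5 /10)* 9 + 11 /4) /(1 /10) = 145 /2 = 72.50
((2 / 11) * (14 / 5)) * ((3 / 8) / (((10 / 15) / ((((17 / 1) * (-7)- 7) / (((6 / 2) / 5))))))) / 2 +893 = 862.93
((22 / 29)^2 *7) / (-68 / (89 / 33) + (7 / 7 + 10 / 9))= -2713788 / 15562705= -0.17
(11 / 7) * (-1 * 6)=-66 / 7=-9.43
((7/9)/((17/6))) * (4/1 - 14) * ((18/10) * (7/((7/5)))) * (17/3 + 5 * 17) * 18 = -40320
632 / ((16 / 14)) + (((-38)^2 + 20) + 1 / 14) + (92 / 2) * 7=32747 / 14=2339.07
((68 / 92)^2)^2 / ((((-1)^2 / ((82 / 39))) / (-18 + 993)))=171218050 / 279841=611.84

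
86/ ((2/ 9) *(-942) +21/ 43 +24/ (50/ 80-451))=-0.41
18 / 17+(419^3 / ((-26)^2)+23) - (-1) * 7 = 1250877931 / 11492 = 108847.71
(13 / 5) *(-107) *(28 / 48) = -9737 / 60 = -162.28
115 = 115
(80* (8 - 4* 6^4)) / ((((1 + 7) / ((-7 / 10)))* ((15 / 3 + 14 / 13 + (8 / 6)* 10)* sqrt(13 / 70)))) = 108696* sqrt(910) / 757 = 4331.50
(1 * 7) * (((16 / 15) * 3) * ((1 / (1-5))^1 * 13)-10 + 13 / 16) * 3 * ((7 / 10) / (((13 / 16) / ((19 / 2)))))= -4376631 / 1300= -3366.64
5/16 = 0.31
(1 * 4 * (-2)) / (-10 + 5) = 8 / 5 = 1.60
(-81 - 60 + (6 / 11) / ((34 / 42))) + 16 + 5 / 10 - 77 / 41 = -1927549 / 15334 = -125.70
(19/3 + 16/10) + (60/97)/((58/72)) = 367147/42195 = 8.70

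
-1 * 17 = -17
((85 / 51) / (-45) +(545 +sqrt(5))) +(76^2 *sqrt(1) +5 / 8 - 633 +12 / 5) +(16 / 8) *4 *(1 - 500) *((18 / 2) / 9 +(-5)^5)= sqrt(5) +13474834907 / 1080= 12476701.22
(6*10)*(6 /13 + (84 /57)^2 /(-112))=26.53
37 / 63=0.59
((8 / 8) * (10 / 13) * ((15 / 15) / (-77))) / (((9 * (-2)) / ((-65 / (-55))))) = 5 / 7623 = 0.00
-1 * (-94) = 94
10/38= 5/19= 0.26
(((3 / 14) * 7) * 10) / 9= 5 / 3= 1.67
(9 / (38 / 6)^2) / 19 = 81 / 6859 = 0.01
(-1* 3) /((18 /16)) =-8 /3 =-2.67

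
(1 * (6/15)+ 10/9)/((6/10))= 68/27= 2.52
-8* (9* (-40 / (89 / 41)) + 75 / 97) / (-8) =-1425045 / 8633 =-165.07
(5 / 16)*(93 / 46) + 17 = 12977 / 736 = 17.63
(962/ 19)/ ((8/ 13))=6253/ 76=82.28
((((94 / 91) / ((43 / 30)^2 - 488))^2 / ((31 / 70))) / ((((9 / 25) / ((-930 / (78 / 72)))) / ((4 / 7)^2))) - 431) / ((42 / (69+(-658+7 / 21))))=54856791635144905163783 / 9080818055168250573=6040.95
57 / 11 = 5.18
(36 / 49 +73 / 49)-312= -15179 / 49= -309.78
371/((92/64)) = 5936/23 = 258.09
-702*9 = -6318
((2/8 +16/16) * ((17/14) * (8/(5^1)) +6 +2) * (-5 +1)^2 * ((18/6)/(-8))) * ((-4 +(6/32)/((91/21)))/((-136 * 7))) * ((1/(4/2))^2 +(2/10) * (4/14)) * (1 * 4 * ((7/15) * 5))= -0.89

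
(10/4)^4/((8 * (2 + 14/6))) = 1875/1664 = 1.13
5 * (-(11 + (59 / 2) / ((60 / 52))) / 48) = -1097 / 288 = -3.81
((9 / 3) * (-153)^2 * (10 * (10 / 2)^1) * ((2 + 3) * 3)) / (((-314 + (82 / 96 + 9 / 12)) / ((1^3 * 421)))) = -212872082400 / 2999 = -70981021.14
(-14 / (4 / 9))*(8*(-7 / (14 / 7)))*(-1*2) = -1764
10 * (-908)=-9080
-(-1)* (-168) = -168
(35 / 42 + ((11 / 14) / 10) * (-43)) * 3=-1069 / 140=-7.64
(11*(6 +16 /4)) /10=11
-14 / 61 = -0.23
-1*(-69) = 69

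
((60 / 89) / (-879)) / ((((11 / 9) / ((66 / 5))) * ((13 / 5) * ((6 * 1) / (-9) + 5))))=-3240 / 4407013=-0.00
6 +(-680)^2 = 462406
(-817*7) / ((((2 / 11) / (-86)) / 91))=246162917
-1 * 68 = -68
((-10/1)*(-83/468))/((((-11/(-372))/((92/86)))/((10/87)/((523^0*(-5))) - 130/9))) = -4469198080/4814667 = -928.25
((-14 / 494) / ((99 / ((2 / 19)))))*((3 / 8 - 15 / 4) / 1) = 21 / 206492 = 0.00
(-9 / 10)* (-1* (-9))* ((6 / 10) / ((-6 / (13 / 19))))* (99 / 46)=104247 / 87400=1.19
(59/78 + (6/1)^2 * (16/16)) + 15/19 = 37.55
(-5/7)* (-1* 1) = 5/7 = 0.71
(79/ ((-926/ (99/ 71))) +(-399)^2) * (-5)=-52334105625/ 65746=-796004.41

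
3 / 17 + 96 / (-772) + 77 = 252808 / 3281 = 77.05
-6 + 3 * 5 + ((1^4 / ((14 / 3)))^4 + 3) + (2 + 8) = 845233 / 38416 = 22.00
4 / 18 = 2 / 9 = 0.22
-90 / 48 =-15 / 8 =-1.88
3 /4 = 0.75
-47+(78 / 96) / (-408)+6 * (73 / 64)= -262153 / 6528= -40.16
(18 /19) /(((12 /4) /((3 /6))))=3 /19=0.16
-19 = -19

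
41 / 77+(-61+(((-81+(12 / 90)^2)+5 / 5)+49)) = -1584367 / 17325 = -91.45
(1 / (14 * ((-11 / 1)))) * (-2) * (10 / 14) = 0.01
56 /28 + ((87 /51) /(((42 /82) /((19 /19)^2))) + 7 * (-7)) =-15590 /357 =-43.67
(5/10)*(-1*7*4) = -14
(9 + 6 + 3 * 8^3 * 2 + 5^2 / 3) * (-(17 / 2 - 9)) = 4643 / 3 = 1547.67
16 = 16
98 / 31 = 3.16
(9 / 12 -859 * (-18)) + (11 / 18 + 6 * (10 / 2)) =557761 / 36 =15493.36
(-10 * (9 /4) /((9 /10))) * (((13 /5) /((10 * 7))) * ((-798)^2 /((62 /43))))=-12713337 /31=-410107.65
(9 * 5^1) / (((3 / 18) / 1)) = 270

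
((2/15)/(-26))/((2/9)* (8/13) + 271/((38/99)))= -114/15698005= -0.00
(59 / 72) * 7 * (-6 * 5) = -2065 / 12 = -172.08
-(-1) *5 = 5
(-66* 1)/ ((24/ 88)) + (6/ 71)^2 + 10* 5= -967836/ 5041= -191.99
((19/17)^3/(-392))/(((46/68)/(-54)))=185193/651406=0.28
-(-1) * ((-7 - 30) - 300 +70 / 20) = -333.50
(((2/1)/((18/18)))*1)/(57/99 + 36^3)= 66/1539667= 0.00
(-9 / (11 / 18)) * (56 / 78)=-1512 / 143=-10.57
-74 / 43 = -1.72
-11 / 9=-1.22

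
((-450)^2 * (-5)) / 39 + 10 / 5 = -337474 / 13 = -25959.54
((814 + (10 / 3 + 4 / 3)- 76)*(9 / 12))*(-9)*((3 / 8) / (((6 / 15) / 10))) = -375975 / 8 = -46996.88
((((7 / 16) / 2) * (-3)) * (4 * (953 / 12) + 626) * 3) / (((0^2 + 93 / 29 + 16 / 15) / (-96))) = 41734.03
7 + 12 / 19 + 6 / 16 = 1217 / 152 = 8.01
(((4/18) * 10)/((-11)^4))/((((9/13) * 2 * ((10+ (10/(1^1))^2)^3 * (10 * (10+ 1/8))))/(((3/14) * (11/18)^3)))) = 13/326794762602000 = 0.00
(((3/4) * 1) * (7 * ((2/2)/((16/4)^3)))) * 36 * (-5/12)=-315/256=-1.23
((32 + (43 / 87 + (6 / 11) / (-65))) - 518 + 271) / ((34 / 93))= -206829706 / 352495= -586.76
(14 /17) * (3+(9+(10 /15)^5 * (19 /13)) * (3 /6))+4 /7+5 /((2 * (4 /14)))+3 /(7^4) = 8034771509 /515763612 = 15.58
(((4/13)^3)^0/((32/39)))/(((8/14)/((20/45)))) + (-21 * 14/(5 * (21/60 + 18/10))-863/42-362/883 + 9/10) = -5926982879/127575840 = -46.46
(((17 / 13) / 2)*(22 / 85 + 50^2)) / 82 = 19.94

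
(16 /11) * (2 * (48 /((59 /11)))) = 1536 /59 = 26.03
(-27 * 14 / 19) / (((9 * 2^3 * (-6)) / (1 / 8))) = 0.01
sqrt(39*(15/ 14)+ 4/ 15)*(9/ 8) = 3*sqrt(1854510)/ 560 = 7.30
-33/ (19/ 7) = -231/ 19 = -12.16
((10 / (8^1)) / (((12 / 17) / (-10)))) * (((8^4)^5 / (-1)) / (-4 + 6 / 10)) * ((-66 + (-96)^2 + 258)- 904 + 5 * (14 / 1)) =-51485150940099510272000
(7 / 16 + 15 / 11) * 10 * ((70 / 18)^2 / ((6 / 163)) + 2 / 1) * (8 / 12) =318025495 / 64152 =4957.37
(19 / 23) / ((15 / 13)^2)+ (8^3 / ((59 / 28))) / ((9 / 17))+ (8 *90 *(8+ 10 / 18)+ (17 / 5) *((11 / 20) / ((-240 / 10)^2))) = 517408471103 / 78163200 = 6619.59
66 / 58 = 33 / 29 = 1.14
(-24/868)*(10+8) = -108/217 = -0.50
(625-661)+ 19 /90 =-3221 /90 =-35.79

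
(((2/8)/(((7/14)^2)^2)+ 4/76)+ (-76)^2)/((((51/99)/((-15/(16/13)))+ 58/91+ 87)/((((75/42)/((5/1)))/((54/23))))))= 231539275/23067292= 10.04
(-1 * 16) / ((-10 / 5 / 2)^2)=-16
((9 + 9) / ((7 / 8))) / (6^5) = 1 / 378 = 0.00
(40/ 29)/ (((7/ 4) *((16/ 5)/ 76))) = 3800/ 203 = 18.72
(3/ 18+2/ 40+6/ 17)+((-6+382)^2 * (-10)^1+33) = -1442000959/ 1020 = -1413726.43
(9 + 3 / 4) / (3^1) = 13 / 4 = 3.25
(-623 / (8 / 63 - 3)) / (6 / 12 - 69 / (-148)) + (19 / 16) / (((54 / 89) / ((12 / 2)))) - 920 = -2548736999 / 3727152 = -683.83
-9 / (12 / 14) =-21 / 2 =-10.50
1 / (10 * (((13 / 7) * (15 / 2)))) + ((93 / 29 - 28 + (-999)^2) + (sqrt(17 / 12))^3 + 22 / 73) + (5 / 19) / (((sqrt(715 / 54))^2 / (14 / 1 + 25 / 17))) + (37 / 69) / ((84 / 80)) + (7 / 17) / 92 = 17 * sqrt(51) / 72 + 614781296923437563 / 616027311900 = 997979.02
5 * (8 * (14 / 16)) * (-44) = -1540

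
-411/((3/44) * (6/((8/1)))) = -24112/3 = -8037.33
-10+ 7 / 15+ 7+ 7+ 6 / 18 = 24 / 5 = 4.80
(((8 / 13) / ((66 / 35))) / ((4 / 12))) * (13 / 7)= 20 / 11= 1.82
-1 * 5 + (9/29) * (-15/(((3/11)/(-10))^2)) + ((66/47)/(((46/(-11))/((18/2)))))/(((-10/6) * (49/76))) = -6260.81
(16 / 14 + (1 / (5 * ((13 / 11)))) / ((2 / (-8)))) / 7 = 212 / 3185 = 0.07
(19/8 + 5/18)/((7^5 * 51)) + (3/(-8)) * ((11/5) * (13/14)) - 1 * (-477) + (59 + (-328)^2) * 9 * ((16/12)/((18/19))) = 841768501891799/617153040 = 1363954.23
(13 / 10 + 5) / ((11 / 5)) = 63 / 22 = 2.86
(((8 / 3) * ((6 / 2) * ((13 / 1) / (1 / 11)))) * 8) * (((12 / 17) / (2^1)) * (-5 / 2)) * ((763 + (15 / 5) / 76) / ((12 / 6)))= -995125560 / 323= -3080884.09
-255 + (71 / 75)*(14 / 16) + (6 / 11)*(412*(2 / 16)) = -1492133 / 6600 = -226.08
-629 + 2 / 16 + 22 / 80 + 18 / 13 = -40769 / 65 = -627.22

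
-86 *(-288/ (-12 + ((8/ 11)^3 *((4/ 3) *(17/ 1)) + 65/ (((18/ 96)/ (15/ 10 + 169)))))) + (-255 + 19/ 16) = -239203222759/ 943999280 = -253.39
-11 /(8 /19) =-209 /8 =-26.12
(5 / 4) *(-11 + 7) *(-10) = 50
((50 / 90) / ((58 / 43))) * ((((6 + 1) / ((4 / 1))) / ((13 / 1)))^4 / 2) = 516215 / 7633327104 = 0.00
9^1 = 9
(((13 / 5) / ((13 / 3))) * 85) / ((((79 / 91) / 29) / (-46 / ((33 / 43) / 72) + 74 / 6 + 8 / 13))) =-6370038703 / 869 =-7330309.21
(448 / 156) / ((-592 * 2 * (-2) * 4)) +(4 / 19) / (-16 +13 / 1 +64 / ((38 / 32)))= 99121 / 22326096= 0.00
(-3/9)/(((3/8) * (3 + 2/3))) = -8/33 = -0.24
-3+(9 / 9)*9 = 6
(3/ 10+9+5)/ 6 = 143/ 60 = 2.38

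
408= 408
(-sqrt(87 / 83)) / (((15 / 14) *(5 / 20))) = -56 *sqrt(7221) / 1245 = -3.82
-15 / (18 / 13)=-65 / 6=-10.83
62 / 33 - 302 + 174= -4162 / 33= -126.12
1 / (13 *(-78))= -1 / 1014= -0.00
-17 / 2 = -8.50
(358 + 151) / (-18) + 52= 427 / 18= 23.72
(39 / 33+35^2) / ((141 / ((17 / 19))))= 76432 / 9823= 7.78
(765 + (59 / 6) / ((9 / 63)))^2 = 25030009 / 36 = 695278.03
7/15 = 0.47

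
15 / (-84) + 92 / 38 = 1193 / 532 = 2.24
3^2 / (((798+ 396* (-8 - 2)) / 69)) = -207 / 1054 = -0.20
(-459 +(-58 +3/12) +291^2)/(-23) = -3659.32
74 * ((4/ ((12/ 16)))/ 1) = 1184/ 3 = 394.67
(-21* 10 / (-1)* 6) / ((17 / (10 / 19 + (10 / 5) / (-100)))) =60606 / 1615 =37.53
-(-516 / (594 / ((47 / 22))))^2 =-4084441 / 1185921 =-3.44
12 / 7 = 1.71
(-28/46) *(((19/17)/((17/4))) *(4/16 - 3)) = 2926/6647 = 0.44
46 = 46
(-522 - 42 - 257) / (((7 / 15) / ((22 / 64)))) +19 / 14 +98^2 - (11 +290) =1948711 / 224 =8699.60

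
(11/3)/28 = 0.13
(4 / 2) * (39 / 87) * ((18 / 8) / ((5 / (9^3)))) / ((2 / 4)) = 85293 / 145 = 588.23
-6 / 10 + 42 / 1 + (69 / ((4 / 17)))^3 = 8069836833 / 320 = 25218240.10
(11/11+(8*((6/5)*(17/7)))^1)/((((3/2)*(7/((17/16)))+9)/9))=43401/3745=11.59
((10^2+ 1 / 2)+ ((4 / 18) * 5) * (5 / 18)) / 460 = 16331 / 74520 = 0.22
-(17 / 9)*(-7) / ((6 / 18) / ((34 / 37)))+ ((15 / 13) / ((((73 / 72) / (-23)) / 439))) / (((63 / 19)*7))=-2367205714 / 5161611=-458.62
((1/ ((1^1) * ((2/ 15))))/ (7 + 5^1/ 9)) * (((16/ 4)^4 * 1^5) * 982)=4242240/ 17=249543.53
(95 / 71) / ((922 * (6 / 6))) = 95 / 65462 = 0.00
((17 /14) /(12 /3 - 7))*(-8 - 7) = 85 /14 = 6.07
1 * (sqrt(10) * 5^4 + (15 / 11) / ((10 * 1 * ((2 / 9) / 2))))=27 / 22 + 625 * sqrt(10)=1977.65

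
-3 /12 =-1 /4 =-0.25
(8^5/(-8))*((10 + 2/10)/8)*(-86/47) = 2245632/235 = 9555.88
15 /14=1.07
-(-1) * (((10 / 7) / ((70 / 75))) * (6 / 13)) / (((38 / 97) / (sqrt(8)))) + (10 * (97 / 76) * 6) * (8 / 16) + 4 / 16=43650 * sqrt(2) / 12103 + 2929 / 76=43.64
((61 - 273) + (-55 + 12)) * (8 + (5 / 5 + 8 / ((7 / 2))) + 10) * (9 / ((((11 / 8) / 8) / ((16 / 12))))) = -29180160 / 77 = -378963.12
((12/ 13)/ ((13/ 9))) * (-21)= -2268/ 169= -13.42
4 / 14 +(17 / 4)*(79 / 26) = 9609 / 728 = 13.20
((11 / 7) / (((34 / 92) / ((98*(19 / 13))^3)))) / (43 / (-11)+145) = 320822049779 / 3622853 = 88555.08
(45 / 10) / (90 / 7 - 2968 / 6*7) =-189 / 144892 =-0.00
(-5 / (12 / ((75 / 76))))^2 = 15625 / 92416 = 0.17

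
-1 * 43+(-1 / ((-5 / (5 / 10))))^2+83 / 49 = -202351 / 4900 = -41.30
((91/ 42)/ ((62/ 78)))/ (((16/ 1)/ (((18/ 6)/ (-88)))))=-507/ 87296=-0.01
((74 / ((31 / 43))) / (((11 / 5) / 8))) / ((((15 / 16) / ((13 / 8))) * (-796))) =-165464 / 203577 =-0.81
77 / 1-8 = 69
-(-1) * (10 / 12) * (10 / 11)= 0.76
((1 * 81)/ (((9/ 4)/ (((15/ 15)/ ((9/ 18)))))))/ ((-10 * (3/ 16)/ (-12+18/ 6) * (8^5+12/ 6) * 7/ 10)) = 1728/ 114695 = 0.02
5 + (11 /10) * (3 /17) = 883 /170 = 5.19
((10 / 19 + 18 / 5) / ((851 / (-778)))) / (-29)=304976 / 2344505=0.13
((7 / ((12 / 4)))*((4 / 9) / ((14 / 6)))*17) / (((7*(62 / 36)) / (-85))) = -11560 / 217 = -53.27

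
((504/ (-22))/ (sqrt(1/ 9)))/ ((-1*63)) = 12/ 11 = 1.09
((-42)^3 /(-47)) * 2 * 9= 1333584 /47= 28374.13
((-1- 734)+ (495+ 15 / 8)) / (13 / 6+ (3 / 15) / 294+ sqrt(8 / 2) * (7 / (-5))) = 93345 / 248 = 376.39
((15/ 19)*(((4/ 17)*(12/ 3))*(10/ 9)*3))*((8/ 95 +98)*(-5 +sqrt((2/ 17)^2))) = -123743040/ 104329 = -1186.08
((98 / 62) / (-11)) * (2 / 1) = -98 / 341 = -0.29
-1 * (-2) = 2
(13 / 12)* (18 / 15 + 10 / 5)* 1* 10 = 34.67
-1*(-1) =1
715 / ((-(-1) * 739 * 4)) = 715 / 2956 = 0.24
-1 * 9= -9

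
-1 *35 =-35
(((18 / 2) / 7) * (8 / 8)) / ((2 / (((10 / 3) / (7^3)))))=15 / 2401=0.01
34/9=3.78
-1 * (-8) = 8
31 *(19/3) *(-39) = -7657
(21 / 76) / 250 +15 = 285021 / 19000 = 15.00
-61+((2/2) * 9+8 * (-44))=-404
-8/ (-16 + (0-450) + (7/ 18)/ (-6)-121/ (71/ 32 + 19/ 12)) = 315360/ 19626803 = 0.02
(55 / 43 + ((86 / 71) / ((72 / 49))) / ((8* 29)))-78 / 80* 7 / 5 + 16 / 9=360253663 / 212488800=1.70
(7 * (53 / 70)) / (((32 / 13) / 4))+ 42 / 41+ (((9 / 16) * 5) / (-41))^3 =13602034999 / 1411502080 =9.64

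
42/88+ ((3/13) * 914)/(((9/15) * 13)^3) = 10425029/11310156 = 0.92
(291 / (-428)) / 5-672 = -1438371 / 2140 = -672.14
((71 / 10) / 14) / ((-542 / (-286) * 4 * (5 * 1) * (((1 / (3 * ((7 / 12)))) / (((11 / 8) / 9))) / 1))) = 111683 / 31219200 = 0.00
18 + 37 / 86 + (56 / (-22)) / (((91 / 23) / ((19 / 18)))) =1964731 / 110682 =17.75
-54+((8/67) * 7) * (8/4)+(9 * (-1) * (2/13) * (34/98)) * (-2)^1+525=20214157/42679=473.63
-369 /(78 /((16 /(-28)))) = 246 /91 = 2.70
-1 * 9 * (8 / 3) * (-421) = 10104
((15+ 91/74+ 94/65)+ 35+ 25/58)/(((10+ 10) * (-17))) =-1851971/11856650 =-0.16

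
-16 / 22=-8 / 11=-0.73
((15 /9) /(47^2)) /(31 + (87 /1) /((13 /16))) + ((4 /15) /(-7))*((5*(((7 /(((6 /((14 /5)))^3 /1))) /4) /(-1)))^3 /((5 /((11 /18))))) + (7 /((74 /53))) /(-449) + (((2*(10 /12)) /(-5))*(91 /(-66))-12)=-11117667411312320829920291 /962711111282019412500000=-11.55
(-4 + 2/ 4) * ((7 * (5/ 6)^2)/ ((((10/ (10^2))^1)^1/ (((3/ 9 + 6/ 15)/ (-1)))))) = 124.77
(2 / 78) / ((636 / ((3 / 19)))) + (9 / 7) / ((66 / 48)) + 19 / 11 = 32203937 / 12096084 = 2.66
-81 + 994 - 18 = 895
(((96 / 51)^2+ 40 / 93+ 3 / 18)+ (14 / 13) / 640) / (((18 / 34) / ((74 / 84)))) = 5711290141 / 828696960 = 6.89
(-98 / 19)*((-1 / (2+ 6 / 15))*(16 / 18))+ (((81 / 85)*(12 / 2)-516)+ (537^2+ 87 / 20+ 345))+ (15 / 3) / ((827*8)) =83145892747811 / 288490680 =288209.98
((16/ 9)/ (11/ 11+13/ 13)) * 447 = 1192/ 3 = 397.33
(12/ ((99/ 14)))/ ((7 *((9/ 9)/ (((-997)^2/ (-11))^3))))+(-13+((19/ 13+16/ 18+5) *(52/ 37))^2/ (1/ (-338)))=-290421088777270984281053/ 1623525849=-178882947232502.60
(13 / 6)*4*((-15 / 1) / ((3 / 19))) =-2470 / 3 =-823.33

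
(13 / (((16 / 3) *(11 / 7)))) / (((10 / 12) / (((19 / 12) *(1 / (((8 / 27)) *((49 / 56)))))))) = 20007 / 1760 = 11.37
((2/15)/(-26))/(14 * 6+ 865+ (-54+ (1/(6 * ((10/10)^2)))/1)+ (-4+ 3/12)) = -0.00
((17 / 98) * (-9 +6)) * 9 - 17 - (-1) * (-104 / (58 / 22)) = -173737 / 2842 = -61.13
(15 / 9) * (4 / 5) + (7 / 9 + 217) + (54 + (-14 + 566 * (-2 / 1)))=-7856 / 9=-872.89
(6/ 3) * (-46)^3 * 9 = -1752048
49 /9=5.44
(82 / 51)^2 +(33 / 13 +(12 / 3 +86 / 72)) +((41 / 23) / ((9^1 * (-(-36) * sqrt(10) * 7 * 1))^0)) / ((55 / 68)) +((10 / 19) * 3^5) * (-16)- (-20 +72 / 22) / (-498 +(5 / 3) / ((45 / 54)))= -204957412889951 / 100774236420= -2033.83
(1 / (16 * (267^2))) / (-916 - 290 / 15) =-1 / 1066863648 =-0.00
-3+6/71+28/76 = -3436/1349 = -2.55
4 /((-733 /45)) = -180 /733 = -0.25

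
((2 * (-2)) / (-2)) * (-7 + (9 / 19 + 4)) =-96 / 19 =-5.05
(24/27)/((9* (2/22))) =88/81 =1.09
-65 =-65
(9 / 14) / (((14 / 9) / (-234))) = -9477 / 98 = -96.70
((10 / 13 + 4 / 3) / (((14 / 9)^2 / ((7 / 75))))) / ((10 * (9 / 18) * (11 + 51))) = 369 / 1410500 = 0.00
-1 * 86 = -86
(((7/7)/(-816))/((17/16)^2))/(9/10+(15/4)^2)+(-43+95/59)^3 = -256920730714820824/3623416053957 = -70905.67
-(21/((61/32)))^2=-451584/3721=-121.36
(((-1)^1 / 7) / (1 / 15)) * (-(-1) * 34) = -72.86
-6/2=-3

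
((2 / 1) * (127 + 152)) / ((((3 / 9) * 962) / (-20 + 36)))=13392 / 481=27.84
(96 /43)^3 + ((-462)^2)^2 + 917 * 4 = 45558344815.13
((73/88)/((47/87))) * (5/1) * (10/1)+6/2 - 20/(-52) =2155067/26884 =80.16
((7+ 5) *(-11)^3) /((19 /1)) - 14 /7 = -16010 /19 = -842.63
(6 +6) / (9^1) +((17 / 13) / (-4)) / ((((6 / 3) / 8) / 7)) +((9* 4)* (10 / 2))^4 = 1049759992.18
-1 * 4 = -4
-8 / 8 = -1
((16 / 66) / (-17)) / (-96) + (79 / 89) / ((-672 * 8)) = -4447 / 268418304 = -0.00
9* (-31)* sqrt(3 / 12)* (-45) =12555 / 2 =6277.50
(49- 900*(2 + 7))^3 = -521854556651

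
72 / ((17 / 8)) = 576 / 17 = 33.88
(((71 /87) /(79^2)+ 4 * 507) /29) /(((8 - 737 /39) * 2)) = -14314782911 /4461378850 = -3.21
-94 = -94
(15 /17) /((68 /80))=300 /289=1.04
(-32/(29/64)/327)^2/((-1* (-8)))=524288/89927289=0.01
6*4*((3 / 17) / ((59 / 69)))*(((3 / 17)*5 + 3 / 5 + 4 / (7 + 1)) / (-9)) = -93012 / 85255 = -1.09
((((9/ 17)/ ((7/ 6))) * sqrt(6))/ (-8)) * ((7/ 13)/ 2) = -27 * sqrt(6)/ 1768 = -0.04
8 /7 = 1.14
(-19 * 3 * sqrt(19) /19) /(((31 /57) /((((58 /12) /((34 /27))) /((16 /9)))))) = -401679 * sqrt(19) /33728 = -51.91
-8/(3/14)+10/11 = -1202/33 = -36.42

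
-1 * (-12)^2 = -144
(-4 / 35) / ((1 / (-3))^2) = -36 / 35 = -1.03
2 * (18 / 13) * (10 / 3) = 120 / 13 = 9.23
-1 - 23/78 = -101/78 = -1.29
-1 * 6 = -6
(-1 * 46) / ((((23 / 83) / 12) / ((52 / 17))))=-103584 / 17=-6093.18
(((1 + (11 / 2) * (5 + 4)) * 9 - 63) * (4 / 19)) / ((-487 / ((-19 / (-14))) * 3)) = -261 / 3409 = -0.08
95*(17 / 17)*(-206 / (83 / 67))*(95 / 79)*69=-8594850450 / 6557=-1310790.06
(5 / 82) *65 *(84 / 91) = 150 / 41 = 3.66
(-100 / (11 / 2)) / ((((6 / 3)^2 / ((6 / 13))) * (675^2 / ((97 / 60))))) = -97 / 13030875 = -0.00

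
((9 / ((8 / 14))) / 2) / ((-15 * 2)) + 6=459 / 80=5.74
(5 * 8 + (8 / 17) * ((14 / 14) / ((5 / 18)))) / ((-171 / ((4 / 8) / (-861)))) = 0.00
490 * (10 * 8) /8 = 4900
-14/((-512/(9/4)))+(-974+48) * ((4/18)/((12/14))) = -6635867/27648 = -240.01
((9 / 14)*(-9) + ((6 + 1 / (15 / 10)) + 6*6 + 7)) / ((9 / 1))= 1843 / 378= 4.88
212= 212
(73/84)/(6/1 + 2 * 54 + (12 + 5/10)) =0.01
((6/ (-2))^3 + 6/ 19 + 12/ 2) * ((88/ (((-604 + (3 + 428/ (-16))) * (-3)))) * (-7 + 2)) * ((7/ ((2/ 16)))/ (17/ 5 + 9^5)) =2934400/ 640302489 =0.00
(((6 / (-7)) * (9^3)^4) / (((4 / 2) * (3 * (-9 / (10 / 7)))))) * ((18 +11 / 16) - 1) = 113276018741.67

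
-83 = -83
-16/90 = -8/45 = -0.18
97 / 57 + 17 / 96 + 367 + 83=824227 / 1824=451.88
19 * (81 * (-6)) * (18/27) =-6156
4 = 4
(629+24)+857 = 1510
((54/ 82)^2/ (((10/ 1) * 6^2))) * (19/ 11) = 1539/ 739640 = 0.00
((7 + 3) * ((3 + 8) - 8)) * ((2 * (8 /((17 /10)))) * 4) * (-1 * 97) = -1862400 /17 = -109552.94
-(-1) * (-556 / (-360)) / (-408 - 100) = -139 / 45720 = -0.00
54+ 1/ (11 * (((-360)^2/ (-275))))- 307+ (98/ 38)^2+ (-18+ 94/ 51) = -8351423225/ 31814208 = -262.51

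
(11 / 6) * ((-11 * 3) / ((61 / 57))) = -6897 / 122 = -56.53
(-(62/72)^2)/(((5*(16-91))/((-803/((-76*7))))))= 771683/258552000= 0.00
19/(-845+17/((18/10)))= -171/7520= -0.02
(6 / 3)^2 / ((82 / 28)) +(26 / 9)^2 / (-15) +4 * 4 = 837364 / 49815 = 16.81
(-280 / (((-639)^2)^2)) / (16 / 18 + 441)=-280 / 73674384140673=-0.00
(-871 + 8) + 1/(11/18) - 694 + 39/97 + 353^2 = 131298659/1067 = 123054.04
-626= -626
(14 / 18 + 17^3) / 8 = 5528 / 9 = 614.22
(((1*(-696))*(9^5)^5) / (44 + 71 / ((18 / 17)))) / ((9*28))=-17853819746785156927895.85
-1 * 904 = -904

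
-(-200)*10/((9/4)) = 888.89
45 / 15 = 3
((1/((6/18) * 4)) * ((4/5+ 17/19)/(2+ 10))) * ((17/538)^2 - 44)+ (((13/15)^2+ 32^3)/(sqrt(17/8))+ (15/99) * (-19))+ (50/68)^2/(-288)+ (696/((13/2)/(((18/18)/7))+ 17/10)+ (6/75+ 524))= 3945667446182437391/7426653952291200+ 14745938 * sqrt(34)/3825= 23010.46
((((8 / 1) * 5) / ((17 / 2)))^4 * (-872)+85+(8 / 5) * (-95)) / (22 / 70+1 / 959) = -8156686798765 / 6013512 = -1356393.20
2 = 2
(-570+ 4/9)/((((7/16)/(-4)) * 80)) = 20504/315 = 65.09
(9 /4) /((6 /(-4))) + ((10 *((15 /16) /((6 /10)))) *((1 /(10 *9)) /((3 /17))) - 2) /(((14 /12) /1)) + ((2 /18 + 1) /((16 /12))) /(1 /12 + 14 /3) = -21025 /9576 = -2.20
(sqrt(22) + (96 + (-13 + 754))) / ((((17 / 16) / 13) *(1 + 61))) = 104 *sqrt(22) / 527 + 2808 / 17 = 166.10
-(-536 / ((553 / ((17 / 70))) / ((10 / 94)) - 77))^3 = 756556092928 / 47660394438712125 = 0.00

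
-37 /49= -0.76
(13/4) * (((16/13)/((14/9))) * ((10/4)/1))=45/7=6.43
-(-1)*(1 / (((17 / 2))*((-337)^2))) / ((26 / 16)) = 16 / 25098749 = 0.00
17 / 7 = 2.43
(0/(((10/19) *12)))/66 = 0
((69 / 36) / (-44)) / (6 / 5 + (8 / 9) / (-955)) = -65895 / 1813856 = -0.04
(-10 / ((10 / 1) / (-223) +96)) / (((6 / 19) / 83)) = -1758355 / 64194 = -27.39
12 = 12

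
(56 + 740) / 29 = 796 / 29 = 27.45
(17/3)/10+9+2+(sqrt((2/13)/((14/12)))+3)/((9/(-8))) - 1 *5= 39/10 - 16 *sqrt(273)/819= 3.58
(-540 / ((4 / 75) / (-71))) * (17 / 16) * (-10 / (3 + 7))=-12220875 / 16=-763804.69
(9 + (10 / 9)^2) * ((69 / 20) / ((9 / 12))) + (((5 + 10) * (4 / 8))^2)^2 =20808197 / 6480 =3211.14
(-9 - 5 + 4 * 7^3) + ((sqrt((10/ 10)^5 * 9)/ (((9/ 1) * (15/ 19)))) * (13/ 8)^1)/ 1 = 489127/ 360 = 1358.69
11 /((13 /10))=110 /13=8.46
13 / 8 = 1.62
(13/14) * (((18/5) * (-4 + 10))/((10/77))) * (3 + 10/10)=15444/25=617.76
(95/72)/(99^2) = 95/705672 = 0.00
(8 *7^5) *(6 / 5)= 806736 / 5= 161347.20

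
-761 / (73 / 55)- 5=-578.36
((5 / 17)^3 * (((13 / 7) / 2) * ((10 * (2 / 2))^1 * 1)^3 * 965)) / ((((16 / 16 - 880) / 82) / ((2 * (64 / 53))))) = -8229520000000 / 1602173517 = -5136.47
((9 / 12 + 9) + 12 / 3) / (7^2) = 55 / 196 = 0.28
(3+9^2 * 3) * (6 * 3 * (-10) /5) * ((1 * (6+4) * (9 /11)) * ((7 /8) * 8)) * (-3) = 16737840 /11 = 1521621.82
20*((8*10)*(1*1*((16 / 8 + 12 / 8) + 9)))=20000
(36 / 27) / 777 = 4 / 2331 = 0.00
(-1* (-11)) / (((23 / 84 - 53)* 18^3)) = -77 / 2152494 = -0.00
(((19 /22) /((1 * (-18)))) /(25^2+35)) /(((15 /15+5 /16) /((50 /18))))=-95 /617463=-0.00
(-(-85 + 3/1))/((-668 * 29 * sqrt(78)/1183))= -3731 * sqrt(78)/58116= -0.57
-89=-89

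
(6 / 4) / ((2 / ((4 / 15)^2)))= 4 / 75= 0.05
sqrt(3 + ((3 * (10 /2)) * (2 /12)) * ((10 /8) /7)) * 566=283 * sqrt(2702) /14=1050.75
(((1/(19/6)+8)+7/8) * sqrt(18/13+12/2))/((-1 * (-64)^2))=-1397 * sqrt(78)/2023424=-0.01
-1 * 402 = -402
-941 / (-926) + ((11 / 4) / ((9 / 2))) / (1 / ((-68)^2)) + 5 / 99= 2826.84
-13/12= -1.08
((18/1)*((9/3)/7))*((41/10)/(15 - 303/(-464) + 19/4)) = 513648/331345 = 1.55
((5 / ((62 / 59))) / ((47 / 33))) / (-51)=-3245 / 49538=-0.07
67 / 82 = 0.82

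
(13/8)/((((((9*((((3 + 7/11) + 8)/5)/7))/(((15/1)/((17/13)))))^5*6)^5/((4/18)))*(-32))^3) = -9817475217843984622292054391779585563087742484195859821178426305760115994636134646234387727418667444031390850496136801887946412411642331064467851010083997478829151026727944316109614168280764669153796091668840978180145310322485815758352392970618986636055669069229003948518525954029160143885120171081126727585797198116779327392578125/144197307101348124360101245525488953706350749337194302390753972448238200653465127838976424968427984108344830949666282071855353174437622225928567506674410984939962207398985288217267496834638822908414672097221238627972234429669413625185958106965261987931129822871390363381060077248285680048151373128876949504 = -68083623856746763271883620.00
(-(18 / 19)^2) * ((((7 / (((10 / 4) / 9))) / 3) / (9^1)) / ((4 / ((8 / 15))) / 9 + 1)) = -0.46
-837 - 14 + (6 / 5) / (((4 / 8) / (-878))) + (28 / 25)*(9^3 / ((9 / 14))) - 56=-43603 / 25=-1744.12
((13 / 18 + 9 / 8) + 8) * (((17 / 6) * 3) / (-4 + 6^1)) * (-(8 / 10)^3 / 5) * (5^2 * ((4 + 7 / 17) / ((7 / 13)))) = -18434 / 21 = -877.81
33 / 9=11 / 3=3.67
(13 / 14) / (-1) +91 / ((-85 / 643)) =-820287 / 1190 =-689.32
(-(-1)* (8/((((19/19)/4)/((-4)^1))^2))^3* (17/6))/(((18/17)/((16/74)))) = 4964982194176/999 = 4969952146.32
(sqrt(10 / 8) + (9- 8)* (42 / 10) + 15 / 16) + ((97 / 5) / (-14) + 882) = sqrt(5) / 2 + 496021 / 560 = 886.87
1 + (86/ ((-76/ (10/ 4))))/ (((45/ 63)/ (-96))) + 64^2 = 85067/ 19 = 4477.21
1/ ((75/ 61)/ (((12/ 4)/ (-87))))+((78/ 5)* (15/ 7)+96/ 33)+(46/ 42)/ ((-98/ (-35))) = 28683489/ 781550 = 36.70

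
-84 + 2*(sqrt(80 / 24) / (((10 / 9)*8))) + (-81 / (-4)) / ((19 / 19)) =-255 / 4 + 3*sqrt(30) / 40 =-63.34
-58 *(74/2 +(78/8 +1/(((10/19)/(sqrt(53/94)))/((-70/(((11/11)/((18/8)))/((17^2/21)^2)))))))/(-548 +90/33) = 59653/11996 - 506220781 *sqrt(4982)/7893368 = -4521.70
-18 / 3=-6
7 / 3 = 2.33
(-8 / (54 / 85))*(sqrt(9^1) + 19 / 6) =-6290 / 81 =-77.65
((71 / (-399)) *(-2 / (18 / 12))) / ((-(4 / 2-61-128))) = 284 / 223839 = 0.00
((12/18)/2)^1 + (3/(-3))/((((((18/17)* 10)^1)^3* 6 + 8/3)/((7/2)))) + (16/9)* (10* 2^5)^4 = 35237288770902443267/1890275472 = 18641351111.44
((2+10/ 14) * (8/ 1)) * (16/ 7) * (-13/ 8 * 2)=-161.31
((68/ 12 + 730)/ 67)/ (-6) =-2207/ 1206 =-1.83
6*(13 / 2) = 39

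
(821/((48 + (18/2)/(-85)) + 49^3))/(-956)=-69785/9564049616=-0.00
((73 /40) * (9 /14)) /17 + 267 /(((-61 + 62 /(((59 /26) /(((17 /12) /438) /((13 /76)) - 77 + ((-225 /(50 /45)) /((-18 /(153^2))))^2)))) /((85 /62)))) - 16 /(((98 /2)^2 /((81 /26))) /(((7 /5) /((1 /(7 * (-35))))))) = 1620897328708893732604257 /225441131863175789353520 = 7.19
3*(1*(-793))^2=1886547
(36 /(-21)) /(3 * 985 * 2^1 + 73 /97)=-1164 /4013401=-0.00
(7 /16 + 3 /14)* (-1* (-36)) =657 /28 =23.46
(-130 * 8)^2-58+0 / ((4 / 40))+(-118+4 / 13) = 14058516 / 13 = 1081424.31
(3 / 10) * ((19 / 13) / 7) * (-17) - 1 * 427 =-428.06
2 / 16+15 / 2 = 61 / 8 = 7.62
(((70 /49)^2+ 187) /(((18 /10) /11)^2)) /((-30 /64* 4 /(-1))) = 44832920 /11907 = 3765.26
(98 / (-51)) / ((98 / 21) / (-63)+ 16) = -441 / 3655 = -0.12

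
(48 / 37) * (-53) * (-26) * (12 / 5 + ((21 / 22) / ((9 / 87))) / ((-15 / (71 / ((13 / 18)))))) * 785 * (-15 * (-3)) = -1492615654560 / 407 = -3667360330.61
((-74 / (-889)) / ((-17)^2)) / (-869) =-74 / 223264349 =-0.00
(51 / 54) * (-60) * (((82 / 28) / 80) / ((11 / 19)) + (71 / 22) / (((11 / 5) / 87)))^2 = -5090382501269537 / 5509701120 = -923894.49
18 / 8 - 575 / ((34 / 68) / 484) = -2226391 / 4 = -556597.75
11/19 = 0.58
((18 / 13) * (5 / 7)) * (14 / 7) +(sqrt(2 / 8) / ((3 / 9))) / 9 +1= 1717 / 546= 3.14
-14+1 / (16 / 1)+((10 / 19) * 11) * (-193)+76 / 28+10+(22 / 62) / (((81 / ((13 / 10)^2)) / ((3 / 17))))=-846753639187 / 756982800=-1118.59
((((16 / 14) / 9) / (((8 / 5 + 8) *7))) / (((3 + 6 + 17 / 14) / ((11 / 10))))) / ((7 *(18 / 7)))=0.00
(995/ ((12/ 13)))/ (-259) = -4.16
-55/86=-0.64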